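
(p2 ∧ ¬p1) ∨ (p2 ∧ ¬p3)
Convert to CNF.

p2 ∧ (¬p1 ∨ ¬p3)

(p2 ∧ ¬p1) ∨ (p2 ∧ ¬p3)
= (p2 ∨ p2) ∧ (p2 ∨ ¬p3) ∧ (¬p1 ∨ p2) ∧ (¬p1 ∨ ¬p3)   — distribute ∨ over ∧
= p2 ∧ (¬p1 ∨ ¬p3)   — simplify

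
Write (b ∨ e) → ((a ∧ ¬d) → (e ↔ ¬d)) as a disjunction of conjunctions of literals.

(b ∨ e) → ((a ∧ ¬d) → (e ↔ ¬d))
= ¬(b ∨ e) ∨ ((a ∧ ¬d) → (e ↔ ¬d))   (eliminate →)
= ¬(b ∨ e) ∨ ¬(a ∧ ¬d) ∨ (e ↔ ¬d)   (eliminate →)
= ¬(b ∨ e) ∨ ¬(a ∧ ¬d) ∨ ((e → ¬d) ∧ (¬d → e))   (eliminate ↔)
= ¬(b ∨ e) ∨ ¬(a ∧ ¬d) ∨ ((¬e ∨ ¬d) ∧ (¬d → e))   (eliminate →)
= ¬(b ∨ e) ∨ ¬(a ∧ ¬d) ∨ ((¬e ∨ ¬d) ∧ (¬¬d ∨ e))   (eliminate →)
= (¬b ∧ ¬e) ∨ ¬(a ∧ ¬d) ∨ ((¬e ∨ ¬d) ∧ (¬¬d ∨ e))   (De Morgan)
= (¬b ∧ ¬e) ∨ ¬a ∨ ¬¬d ∨ ((¬e ∨ ¬d) ∧ (¬¬d ∨ e))   (De Morgan)
= (¬b ∧ ¬e) ∨ ¬a ∨ d ∨ ((¬e ∨ ¬d) ∧ (¬¬d ∨ e))   (double negation)
= (¬b ∧ ¬e) ∨ ¬a ∨ d ∨ ((¬e ∨ ¬d) ∧ (d ∨ e))   (double negation)
= (¬b ∧ ¬e) ∨ ¬a ∨ d ∨ (¬e ∧ d) ∨ (¬e ∧ e) ∨ (¬d ∧ d) ∨ (¬d ∧ e)   (distribute ∧ over ∨)
= (¬b ∧ ¬e) ∨ ¬a ∨ d ∨ (¬d ∧ e)   (simplify)

(¬b ∧ ¬e) ∨ ¬a ∨ d ∨ (¬d ∧ e)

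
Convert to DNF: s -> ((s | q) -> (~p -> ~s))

s -> ((s | q) -> (~p -> ~s))
⇔ ~s | ((s | q) -> (~p -> ~s))   — eliminate ->
⇔ ~s | ~(s | q) | (~p -> ~s)   — eliminate ->
⇔ ~s | ~(s | q) | ~~p | ~s   — eliminate ->
⇔ ~s | (~s & ~q) | ~~p | ~s   — De Morgan
⇔ ~s | (~s & ~q) | p | ~s   — double negation
⇔ ~s | p   — simplify

~s | p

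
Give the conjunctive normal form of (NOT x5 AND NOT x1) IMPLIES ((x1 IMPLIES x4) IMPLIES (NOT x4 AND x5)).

(NOT x5 AND NOT x1) IMPLIES ((x1 IMPLIES x4) IMPLIES (NOT x4 AND x5))
≡ NOT (NOT x5 AND NOT x1) OR ((x1 IMPLIES x4) IMPLIES (NOT x4 AND x5))   [eliminate IMPLIES]
≡ NOT (NOT x5 AND NOT x1) OR NOT (x1 IMPLIES x4) OR (NOT x4 AND x5)   [eliminate IMPLIES]
≡ NOT (NOT x5 AND NOT x1) OR NOT (NOT x1 OR x4) OR (NOT x4 AND x5)   [eliminate IMPLIES]
≡ NOT NOT x5 OR NOT NOT x1 OR NOT (NOT x1 OR x4) OR (NOT x4 AND x5)   [De Morgan]
≡ x5 OR NOT NOT x1 OR NOT (NOT x1 OR x4) OR (NOT x4 AND x5)   [double negation]
≡ x5 OR x1 OR NOT (NOT x1 OR x4) OR (NOT x4 AND x5)   [double negation]
≡ x5 OR x1 OR (NOT NOT x1 AND NOT x4) OR (NOT x4 AND x5)   [De Morgan]
≡ x5 OR x1 OR (x1 AND NOT x4) OR (NOT x4 AND x5)   [double negation]
≡ (x5 OR x1 OR x1 OR NOT x4) AND (x5 OR x1 OR x1 OR x5) AND (x5 OR x1 OR NOT x4 OR NOT x4) AND (x5 OR x1 OR NOT x4 OR x5)   [distribute OR over AND]
≡ x5 OR x1   [simplify]

x5 OR x1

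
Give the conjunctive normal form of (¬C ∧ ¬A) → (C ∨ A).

(¬C ∧ ¬A) → (C ∨ A)
≡ ¬(¬C ∧ ¬A) ∨ C ∨ A   — eliminate →
≡ ¬¬C ∨ ¬¬A ∨ C ∨ A   — De Morgan
≡ C ∨ ¬¬A ∨ C ∨ A   — double negation
≡ C ∨ A ∨ C ∨ A   — double negation
≡ C ∨ A   — simplify

C ∨ A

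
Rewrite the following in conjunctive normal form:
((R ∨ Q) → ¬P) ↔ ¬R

((R ∨ Q) → ¬P) ↔ ¬R
= (((R ∨ Q) → ¬P) → ¬R) ∧ (¬R → ((R ∨ Q) → ¬P))   (eliminate ↔)
= (¬((R ∨ Q) → ¬P) ∨ ¬R) ∧ (¬R → ((R ∨ Q) → ¬P))   (eliminate →)
= (¬(¬(R ∨ Q) ∨ ¬P) ∨ ¬R) ∧ (¬R → ((R ∨ Q) → ¬P))   (eliminate →)
= (¬(¬(R ∨ Q) ∨ ¬P) ∨ ¬R) ∧ (¬¬R ∨ ((R ∨ Q) → ¬P))   (eliminate →)
= (¬(¬(R ∨ Q) ∨ ¬P) ∨ ¬R) ∧ (¬¬R ∨ ¬(R ∨ Q) ∨ ¬P)   (eliminate →)
= ((¬¬(R ∨ Q) ∧ ¬¬P) ∨ ¬R) ∧ (¬¬R ∨ ¬(R ∨ Q) ∨ ¬P)   (De Morgan)
= (((R ∨ Q) ∧ ¬¬P) ∨ ¬R) ∧ (¬¬R ∨ ¬(R ∨ Q) ∨ ¬P)   (double negation)
= (((R ∨ Q) ∧ P) ∨ ¬R) ∧ (¬¬R ∨ ¬(R ∨ Q) ∨ ¬P)   (double negation)
= (((R ∨ Q) ∧ P) ∨ ¬R) ∧ (R ∨ ¬(R ∨ Q) ∨ ¬P)   (double negation)
= (((R ∨ Q) ∧ P) ∨ ¬R) ∧ (R ∨ (¬R ∧ ¬Q) ∨ ¬P)   (De Morgan)
= (R ∨ Q ∨ ¬R) ∧ (P ∨ ¬R) ∧ (R ∨ ¬R ∨ ¬P) ∧ (R ∨ ¬Q ∨ ¬P)   (distribute ∨ over ∧)
= (P ∨ ¬R) ∧ (R ∨ ¬Q ∨ ¬P)   (simplify)

(P ∨ ¬R) ∧ (R ∨ ¬Q ∨ ¬P)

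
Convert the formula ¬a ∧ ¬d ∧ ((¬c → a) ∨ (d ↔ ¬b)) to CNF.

¬a ∧ ¬d ∧ (c ∨ a ∨ b ∨ d)

¬a ∧ ¬d ∧ ((¬c → a) ∨ (d ↔ ¬b))
≡ ¬a ∧ ¬d ∧ (¬¬c ∨ a ∨ (d ↔ ¬b))
≡ ¬a ∧ ¬d ∧ (¬¬c ∨ a ∨ ((d → ¬b) ∧ (¬b → d)))
≡ ¬a ∧ ¬d ∧ (¬¬c ∨ a ∨ ((¬d ∨ ¬b) ∧ (¬b → d)))
≡ ¬a ∧ ¬d ∧ (¬¬c ∨ a ∨ ((¬d ∨ ¬b) ∧ (¬¬b ∨ d)))
≡ ¬a ∧ ¬d ∧ (c ∨ a ∨ ((¬d ∨ ¬b) ∧ (¬¬b ∨ d)))
≡ ¬a ∧ ¬d ∧ (c ∨ a ∨ ((¬d ∨ ¬b) ∧ (b ∨ d)))
≡ ¬a ∧ ¬d ∧ (c ∨ a ∨ ¬d ∨ ¬b) ∧ (c ∨ a ∨ b ∨ d)
≡ ¬a ∧ ¬d ∧ (c ∨ a ∨ b ∨ d)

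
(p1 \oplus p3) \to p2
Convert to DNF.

(p1 \oplus p3) \to p2
≡ \lnot (p1 \oplus p3) \lor p2   [eliminate \to]
≡ \lnot ((p1 \land \lnot p3) \lor (\lnot p1 \land p3)) \lor p2   [expand \oplus]
≡ (\lnot (p1 \land \lnot p3) \land \lnot (\lnot p1 \land p3)) \lor p2   [De Morgan]
≡ ((\lnot p1 \lor \lnot \lnot p3) \land \lnot (\lnot p1 \land p3)) \lor p2   [De Morgan]
≡ ((\lnot p1 \lor p3) \land \lnot (\lnot p1 \land p3)) \lor p2   [double negation]
≡ ((\lnot p1 \lor p3) \land (\lnot \lnot p1 \lor \lnot p3)) \lor p2   [De Morgan]
≡ ((\lnot p1 \lor p3) \land (p1 \lor \lnot p3)) \lor p2   [double negation]
≡ (\lnot p1 \land p1) \lor (\lnot p1 \land \lnot p3) \lor (p3 \land p1) \lor (p3 \land \lnot p3) \lor p2   [distribute \land over \lor]
≡ (\lnot p1 \land \lnot p3) \lor (p3 \land p1) \lor p2   [simplify]

(\lnot p1 \land \lnot p3) \lor (p3 \land p1) \lor p2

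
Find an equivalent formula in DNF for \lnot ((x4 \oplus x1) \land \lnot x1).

\lnot ((x4 \oplus x1) \land \lnot x1)
≡ \lnot (((x4 \land \lnot x1) \lor (\lnot x4 \land x1)) \land \lnot x1)   [expand \oplus]
≡ \lnot ((x4 \land \lnot x1) \lor (\lnot x4 \land x1)) \lor \lnot \lnot x1   [De Morgan]
≡ (\lnot (x4 \land \lnot x1) \land \lnot (\lnot x4 \land x1)) \lor \lnot \lnot x1   [De Morgan]
≡ ((\lnot x4 \lor \lnot \lnot x1) \land \lnot (\lnot x4 \land x1)) \lor \lnot \lnot x1   [De Morgan]
≡ ((\lnot x4 \lor x1) \land \lnot (\lnot x4 \land x1)) \lor \lnot \lnot x1   [double negation]
≡ ((\lnot x4 \lor x1) \land (\lnot \lnot x4 \lor \lnot x1)) \lor \lnot \lnot x1   [De Morgan]
≡ ((\lnot x4 \lor x1) \land (x4 \lor \lnot x1)) \lor \lnot \lnot x1   [double negation]
≡ ((\lnot x4 \lor x1) \land (x4 \lor \lnot x1)) \lor x1   [double negation]
≡ (\lnot x4 \land x4) \lor (\lnot x4 \land \lnot x1) \lor (x1 \land x4) \lor (x1 \land \lnot x1) \lor x1   [distribute \land over \lor]
≡ (\lnot x4 \land \lnot x1) \lor x1   [simplify]

(\lnot x4 \land \lnot x1) \lor x1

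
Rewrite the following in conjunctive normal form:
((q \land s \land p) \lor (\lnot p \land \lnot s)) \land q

(s \lor \lnot p) \land (p \lor \lnot s) \land q

((q \land s \land p) \lor (\lnot p \land \lnot s)) \land q
≡ (q \lor \lnot p) \land (q \lor \lnot s) \land (s \lor \lnot p) \land (s \lor \lnot s) \land (p \lor \lnot p) \land (p \lor \lnot s) \land q   (distribute \lor over \land)
≡ (s \lor \lnot p) \land (p \lor \lnot s) \land q   (simplify)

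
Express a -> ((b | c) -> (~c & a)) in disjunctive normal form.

a -> ((b | c) -> (~c & a))
⇔ ~a | ((b | c) -> (~c & a))   [eliminate ->]
⇔ ~a | ~(b | c) | (~c & a)   [eliminate ->]
⇔ ~a | (~b & ~c) | (~c & a)   [De Morgan]

~a | (~b & ~c) | (~c & a)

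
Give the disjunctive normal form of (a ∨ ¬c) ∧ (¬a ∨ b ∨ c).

(a ∨ ¬c) ∧ (¬a ∨ b ∨ c)
⇔ (a ∧ ¬a) ∨ (a ∧ b) ∨ (a ∧ c) ∨ (¬c ∧ ¬a) ∨ (¬c ∧ b) ∨ (¬c ∧ c)   (distribute ∧ over ∨)
⇔ (a ∧ b) ∨ (a ∧ c) ∨ (¬c ∧ ¬a) ∨ (¬c ∧ b)   (simplify)

(a ∧ b) ∨ (a ∧ c) ∨ (¬c ∧ ¬a) ∨ (¬c ∧ b)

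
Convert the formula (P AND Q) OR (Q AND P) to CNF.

P AND Q

(P AND Q) OR (Q AND P)
= (P OR Q) AND (P OR P) AND (Q OR Q) AND (Q OR P)   (distribute OR over AND)
= P AND Q   (simplify)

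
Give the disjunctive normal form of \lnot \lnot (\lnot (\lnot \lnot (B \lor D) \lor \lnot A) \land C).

\lnot B \land \lnot D \land A \land C

\lnot \lnot (\lnot (\lnot \lnot (B \lor D) \lor \lnot A) \land C)
≡ \lnot (\lnot \lnot (B \lor D) \lor \lnot A) \land C
≡ \lnot \lnot \lnot (B \lor D) \land \lnot \lnot A \land C
≡ \lnot (B \lor D) \land \lnot \lnot A \land C
≡ \lnot B \land \lnot D \land \lnot \lnot A \land C
≡ \lnot B \land \lnot D \land A \land C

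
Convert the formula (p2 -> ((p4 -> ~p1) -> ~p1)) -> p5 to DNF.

(p2 -> ((p4 -> ~p1) -> ~p1)) -> p5
≡ ~(p2 -> ((p4 -> ~p1) -> ~p1)) | p5   [eliminate ->]
≡ ~(~p2 | ((p4 -> ~p1) -> ~p1)) | p5   [eliminate ->]
≡ ~(~p2 | ~(p4 -> ~p1) | ~p1) | p5   [eliminate ->]
≡ ~(~p2 | ~(~p4 | ~p1) | ~p1) | p5   [eliminate ->]
≡ (~~p2 & ~~(~p4 | ~p1) & ~~p1) | p5   [De Morgan]
≡ (p2 & ~~(~p4 | ~p1) & ~~p1) | p5   [double negation]
≡ (p2 & (~p4 | ~p1) & ~~p1) | p5   [double negation]
≡ (p2 & (~p4 | ~p1) & p1) | p5   [double negation]
≡ (p2 & ~p4 & p1) | (p2 & ~p1 & p1) | p5   [distribute & over |]
≡ (p2 & ~p4 & p1) | p5   [simplify]

(p2 & ~p4 & p1) | p5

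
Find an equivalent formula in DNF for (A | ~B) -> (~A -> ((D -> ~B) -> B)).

(A | ~B) -> (~A -> ((D -> ~B) -> B))
⇔ ~(A | ~B) | (~A -> ((D -> ~B) -> B))   (eliminate ->)
⇔ ~(A | ~B) | ~~A | ((D -> ~B) -> B)   (eliminate ->)
⇔ ~(A | ~B) | ~~A | ~(D -> ~B) | B   (eliminate ->)
⇔ ~(A | ~B) | ~~A | ~(~D | ~B) | B   (eliminate ->)
⇔ (~A & ~~B) | ~~A | ~(~D | ~B) | B   (De Morgan)
⇔ (~A & B) | ~~A | ~(~D | ~B) | B   (double negation)
⇔ (~A & B) | A | ~(~D | ~B) | B   (double negation)
⇔ (~A & B) | A | (~~D & ~~B) | B   (De Morgan)
⇔ (~A & B) | A | (D & ~~B) | B   (double negation)
⇔ (~A & B) | A | (D & B) | B   (double negation)
⇔ A | B   (simplify)

A | B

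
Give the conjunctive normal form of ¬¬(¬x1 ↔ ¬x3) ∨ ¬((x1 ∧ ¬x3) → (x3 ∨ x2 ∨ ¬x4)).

(x1 ∨ ¬x3) ∧ (x3 ∨ ¬x1 ∨ ¬x2) ∧ (x3 ∨ ¬x1 ∨ x4)

¬¬(¬x1 ↔ ¬x3) ∨ ¬((x1 ∧ ¬x3) → (x3 ∨ x2 ∨ ¬x4))
⇔ ¬¬((¬x1 → ¬x3) ∧ (¬x3 → ¬x1)) ∨ ¬((x1 ∧ ¬x3) → (x3 ∨ x2 ∨ ¬x4))   (eliminate ↔)
⇔ ¬¬((¬¬x1 ∨ ¬x3) ∧ (¬x3 → ¬x1)) ∨ ¬((x1 ∧ ¬x3) → (x3 ∨ x2 ∨ ¬x4))   (eliminate →)
⇔ ¬¬((¬¬x1 ∨ ¬x3) ∧ (¬¬x3 ∨ ¬x1)) ∨ ¬((x1 ∧ ¬x3) → (x3 ∨ x2 ∨ ¬x4))   (eliminate →)
⇔ ¬¬((¬¬x1 ∨ ¬x3) ∧ (¬¬x3 ∨ ¬x1)) ∨ ¬(¬(x1 ∧ ¬x3) ∨ x3 ∨ x2 ∨ ¬x4)   (eliminate →)
⇔ ((¬¬x1 ∨ ¬x3) ∧ (¬¬x3 ∨ ¬x1)) ∨ ¬(¬(x1 ∧ ¬x3) ∨ x3 ∨ x2 ∨ ¬x4)   (double negation)
⇔ ((x1 ∨ ¬x3) ∧ (¬¬x3 ∨ ¬x1)) ∨ ¬(¬(x1 ∧ ¬x3) ∨ x3 ∨ x2 ∨ ¬x4)   (double negation)
⇔ ((x1 ∨ ¬x3) ∧ (x3 ∨ ¬x1)) ∨ ¬(¬(x1 ∧ ¬x3) ∨ x3 ∨ x2 ∨ ¬x4)   (double negation)
⇔ ((x1 ∨ ¬x3) ∧ (x3 ∨ ¬x1)) ∨ (¬¬(x1 ∧ ¬x3) ∧ ¬x3 ∧ ¬x2 ∧ ¬¬x4)   (De Morgan)
⇔ ((x1 ∨ ¬x3) ∧ (x3 ∨ ¬x1)) ∨ (x1 ∧ ¬x3 ∧ ¬x3 ∧ ¬x2 ∧ ¬¬x4)   (double negation)
⇔ ((x1 ∨ ¬x3) ∧ (x3 ∨ ¬x1)) ∨ (x1 ∧ ¬x3 ∧ ¬x3 ∧ ¬x2 ∧ x4)   (double negation)
⇔ (x1 ∨ ¬x3 ∨ x1) ∧ (x1 ∨ ¬x3 ∨ ¬x3) ∧ (x1 ∨ ¬x3 ∨ ¬x3) ∧ (x1 ∨ ¬x3 ∨ ¬x2) ∧ (x1 ∨ ¬x3 ∨ x4) ∧ (x3 ∨ ¬x1 ∨ x1) ∧ (x3 ∨ ¬x1 ∨ ¬x3) ∧ (x3 ∨ ¬x1 ∨ ¬x3) ∧ (x3 ∨ ¬x1 ∨ ¬x2) ∧ (x3 ∨ ¬x1 ∨ x4)   (distribute ∨ over ∧)
⇔ (x1 ∨ ¬x3) ∧ (x3 ∨ ¬x1 ∨ ¬x2) ∧ (x3 ∨ ¬x1 ∨ x4)   (simplify)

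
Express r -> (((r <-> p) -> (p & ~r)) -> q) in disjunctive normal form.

~r | (p & r) | q

r -> (((r <-> p) -> (p & ~r)) -> q)
≡ ~r | (((r <-> p) -> (p & ~r)) -> q)   [eliminate ->]
≡ ~r | ~((r <-> p) -> (p & ~r)) | q   [eliminate ->]
≡ ~r | ~(~(r <-> p) | (p & ~r)) | q   [eliminate ->]
≡ ~r | ~(~((r -> p) & (p -> r)) | (p & ~r)) | q   [eliminate <->]
≡ ~r | ~(~((~r | p) & (p -> r)) | (p & ~r)) | q   [eliminate ->]
≡ ~r | ~(~((~r | p) & (~p | r)) | (p & ~r)) | q   [eliminate ->]
≡ ~r | (~~((~r | p) & (~p | r)) & ~(p & ~r)) | q   [De Morgan]
≡ ~r | ((~r | p) & (~p | r) & ~(p & ~r)) | q   [double negation]
≡ ~r | ((~r | p) & (~p | r) & (~p | ~~r)) | q   [De Morgan]
≡ ~r | ((~r | p) & (~p | r) & (~p | r)) | q   [double negation]
≡ ~r | (~r & ~p & ~p) | (~r & ~p & r) | (~r & r & ~p) | (~r & r & r) | (p & ~p & ~p) | (p & ~p & r) | (p & r & ~p) | (p & r & r) | q   [distribute & over |]
≡ ~r | (p & r) | q   [simplify]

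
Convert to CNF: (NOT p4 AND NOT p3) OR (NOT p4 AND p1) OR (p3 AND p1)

(NOT p4 OR p3) AND (NOT p4 OR p1) AND (NOT p3 OR p1)

(NOT p4 AND NOT p3) OR (NOT p4 AND p1) OR (p3 AND p1)
≡ (NOT p4 OR NOT p4 OR p3) AND (NOT p4 OR NOT p4 OR p1) AND (NOT p4 OR p1 OR p3) AND (NOT p4 OR p1 OR p1) AND (NOT p3 OR NOT p4 OR p3) AND (NOT p3 OR NOT p4 OR p1) AND (NOT p3 OR p1 OR p3) AND (NOT p3 OR p1 OR p1)   [distribute OR over AND]
≡ (NOT p4 OR p3) AND (NOT p4 OR p1) AND (NOT p3 OR p1)   [simplify]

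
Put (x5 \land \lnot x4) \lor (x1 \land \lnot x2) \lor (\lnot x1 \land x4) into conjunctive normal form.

(x5 \land \lnot x4) \lor (x1 \land \lnot x2) \lor (\lnot x1 \land x4)
⇔ (x5 \lor x1 \lor \lnot x1) \land (x5 \lor x1 \lor x4) \land (x5 \lor \lnot x2 \lor \lnot x1) \land (x5 \lor \lnot x2 \lor x4) \land (\lnot x4 \lor x1 \lor \lnot x1) \land (\lnot x4 \lor x1 \lor x4) \land (\lnot x4 \lor \lnot x2 \lor \lnot x1) \land (\lnot x4 \lor \lnot x2 \lor x4)   — distribute \lor over \land
⇔ (x5 \lor x1 \lor x4) \land (x5 \lor \lnot x2 \lor \lnot x1) \land (x5 \lor \lnot x2 \lor x4) \land (\lnot x4 \lor \lnot x2 \lor \lnot x1)   — simplify

(x5 \lor x1 \lor x4) \land (x5 \lor \lnot x2 \lor \lnot x1) \land (x5 \lor \lnot x2 \lor x4) \land (\lnot x4 \lor \lnot x2 \lor \lnot x1)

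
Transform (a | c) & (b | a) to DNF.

(a | c) & (b | a)
≡ (a & b) | (a & a) | (c & b) | (c & a)   [distribute & over |]
≡ a | (c & b)   [simplify]

a | (c & b)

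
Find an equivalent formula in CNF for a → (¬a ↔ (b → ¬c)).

(¬a ∨ b) ∧ (¬a ∨ c)

a → (¬a ↔ (b → ¬c))
= ¬a ∨ (¬a ↔ (b → ¬c))   [eliminate →]
= ¬a ∨ ((¬a → (b → ¬c)) ∧ ((b → ¬c) → ¬a))   [eliminate ↔]
= ¬a ∨ ((¬¬a ∨ (b → ¬c)) ∧ ((b → ¬c) → ¬a))   [eliminate →]
= ¬a ∨ ((¬¬a ∨ ¬b ∨ ¬c) ∧ ((b → ¬c) → ¬a))   [eliminate →]
= ¬a ∨ ((¬¬a ∨ ¬b ∨ ¬c) ∧ (¬(b → ¬c) ∨ ¬a))   [eliminate →]
= ¬a ∨ ((¬¬a ∨ ¬b ∨ ¬c) ∧ (¬(¬b ∨ ¬c) ∨ ¬a))   [eliminate →]
= ¬a ∨ ((a ∨ ¬b ∨ ¬c) ∧ (¬(¬b ∨ ¬c) ∨ ¬a))   [double negation]
= ¬a ∨ ((a ∨ ¬b ∨ ¬c) ∧ ((¬¬b ∧ ¬¬c) ∨ ¬a))   [De Morgan]
= ¬a ∨ ((a ∨ ¬b ∨ ¬c) ∧ ((b ∧ ¬¬c) ∨ ¬a))   [double negation]
= ¬a ∨ ((a ∨ ¬b ∨ ¬c) ∧ ((b ∧ c) ∨ ¬a))   [double negation]
= (¬a ∨ a ∨ ¬b ∨ ¬c) ∧ (¬a ∨ b ∨ ¬a) ∧ (¬a ∨ c ∨ ¬a)   [distribute ∨ over ∧]
= (¬a ∨ b) ∧ (¬a ∨ c)   [simplify]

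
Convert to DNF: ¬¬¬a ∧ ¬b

¬a ∧ ¬b

¬¬¬a ∧ ¬b
≡ ¬a ∧ ¬b   (double negation)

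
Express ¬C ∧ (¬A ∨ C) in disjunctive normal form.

¬C ∧ (¬A ∨ C)
≡ ¬C ∧ ¬A ∨ ¬C ∧ C   (distribute ∧ over ∨)
≡ ¬C ∧ ¬A   (simplify)

¬C ∧ ¬A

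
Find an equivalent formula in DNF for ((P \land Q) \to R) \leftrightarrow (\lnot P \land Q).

((P \land Q) \to R) \leftrightarrow (\lnot P \land Q)
≡ (((P \land Q) \to R) \to (\lnot P \land Q)) \land ((\lnot P \land Q) \to ((P \land Q) \to R))   — eliminate \leftrightarrow
≡ (\lnot ((P \land Q) \to R) \lor (\lnot P \land Q)) \land ((\lnot P \land Q) \to ((P \land Q) \to R))   — eliminate \to
≡ (\lnot (\lnot (P \land Q) \lor R) \lor (\lnot P \land Q)) \land ((\lnot P \land Q) \to ((P \land Q) \to R))   — eliminate \to
≡ (\lnot (\lnot (P \land Q) \lor R) \lor (\lnot P \land Q)) \land (\lnot (\lnot P \land Q) \lor ((P \land Q) \to R))   — eliminate \to
≡ (\lnot (\lnot (P \land Q) \lor R) \lor (\lnot P \land Q)) \land (\lnot (\lnot P \land Q) \lor \lnot (P \land Q) \lor R)   — eliminate \to
≡ ((\lnot \lnot (P \land Q) \land \lnot R) \lor (\lnot P \land Q)) \land (\lnot (\lnot P \land Q) \lor \lnot (P \land Q) \lor R)   — De Morgan
≡ ((P \land Q \land \lnot R) \lor (\lnot P \land Q)) \land (\lnot (\lnot P \land Q) \lor \lnot (P \land Q) \lor R)   — double negation
≡ ((P \land Q \land \lnot R) \lor (\lnot P \land Q)) \land (\lnot \lnot P \lor \lnot Q \lor \lnot (P \land Q) \lor R)   — De Morgan
≡ ((P \land Q \land \lnot R) \lor (\lnot P \land Q)) \land (P \lor \lnot Q \lor \lnot (P \land Q) \lor R)   — double negation
≡ ((P \land Q \land \lnot R) \lor (\lnot P \land Q)) \land (P \lor \lnot Q \lor \lnot P \lor \lnot Q \lor R)   — De Morgan
≡ (P \land Q \land \lnot R \land P) \lor (P \land Q \land \lnot R \land \lnot Q) \lor (P \land Q \land \lnot R \land \lnot P) \lor (P \land Q \land \lnot R \land \lnot Q) \lor (P \land Q \land \lnot R \land R) \lor (\lnot P \land Q \land P) \lor (\lnot P \land Q \land \lnot Q) \lor (\lnot P \land Q \land \lnot P) \lor (\lnot P \land Q \land \lnot Q) \lor (\lnot P \land Q \land R)   — distribute \land over \lor
≡ (P \land Q \land \lnot R) \lor (\lnot P \land Q)   — simplify

(P \land Q \land \lnot R) \lor (\lnot P \land Q)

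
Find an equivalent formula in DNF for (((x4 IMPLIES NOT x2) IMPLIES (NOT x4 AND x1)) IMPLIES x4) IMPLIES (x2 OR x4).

(NOT x4 AND x1) OR x2 OR x4

(((x4 IMPLIES NOT x2) IMPLIES (NOT x4 AND x1)) IMPLIES x4) IMPLIES (x2 OR x4)
⇔ NOT (((x4 IMPLIES NOT x2) IMPLIES (NOT x4 AND x1)) IMPLIES x4) OR x2 OR x4   [eliminate IMPLIES]
⇔ NOT (NOT ((x4 IMPLIES NOT x2) IMPLIES (NOT x4 AND x1)) OR x4) OR x2 OR x4   [eliminate IMPLIES]
⇔ NOT (NOT (NOT (x4 IMPLIES NOT x2) OR (NOT x4 AND x1)) OR x4) OR x2 OR x4   [eliminate IMPLIES]
⇔ NOT (NOT (NOT (NOT x4 OR NOT x2) OR (NOT x4 AND x1)) OR x4) OR x2 OR x4   [eliminate IMPLIES]
⇔ (NOT NOT (NOT (NOT x4 OR NOT x2) OR (NOT x4 AND x1)) AND NOT x4) OR x2 OR x4   [De Morgan]
⇔ ((NOT (NOT x4 OR NOT x2) OR (NOT x4 AND x1)) AND NOT x4) OR x2 OR x4   [double negation]
⇔ (((NOT NOT x4 AND NOT NOT x2) OR (NOT x4 AND x1)) AND NOT x4) OR x2 OR x4   [De Morgan]
⇔ (((x4 AND NOT NOT x2) OR (NOT x4 AND x1)) AND NOT x4) OR x2 OR x4   [double negation]
⇔ (((x4 AND x2) OR (NOT x4 AND x1)) AND NOT x4) OR x2 OR x4   [double negation]
⇔ (x4 AND x2 AND NOT x4) OR (NOT x4 AND x1 AND NOT x4) OR x2 OR x4   [distribute AND over OR]
⇔ (NOT x4 AND x1) OR x2 OR x4   [simplify]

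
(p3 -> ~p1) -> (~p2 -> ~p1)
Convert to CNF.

(p3 -> ~p1) -> (~p2 -> ~p1)
≡ ~(p3 -> ~p1) | (~p2 -> ~p1)   [eliminate ->]
≡ ~(~p3 | ~p1) | (~p2 -> ~p1)   [eliminate ->]
≡ ~(~p3 | ~p1) | ~~p2 | ~p1   [eliminate ->]
≡ (~~p3 & ~~p1) | ~~p2 | ~p1   [De Morgan]
≡ (p3 & ~~p1) | ~~p2 | ~p1   [double negation]
≡ (p3 & p1) | ~~p2 | ~p1   [double negation]
≡ (p3 & p1) | p2 | ~p1   [double negation]
≡ (p3 | p2 | ~p1) & (p1 | p2 | ~p1)   [distribute | over &]
≡ p3 | p2 | ~p1   [simplify]

p3 | p2 | ~p1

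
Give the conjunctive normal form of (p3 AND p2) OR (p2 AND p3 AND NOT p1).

p3 AND p2

(p3 AND p2) OR (p2 AND p3 AND NOT p1)
≡ (p3 OR p2) AND (p3 OR p3) AND (p3 OR NOT p1) AND (p2 OR p2) AND (p2 OR p3) AND (p2 OR NOT p1)   [distribute OR over AND]
≡ p3 AND p2   [simplify]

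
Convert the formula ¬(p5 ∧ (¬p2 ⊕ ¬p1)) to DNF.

¬p5 ∨ (p2 ∧ p1) ∨ (¬p1 ∧ ¬p2)

¬(p5 ∧ (¬p2 ⊕ ¬p1))
= ¬(p5 ∧ ((¬p2 ∧ ¬¬p1) ∨ (¬¬p2 ∧ ¬p1)))   (expand ⊕)
= ¬p5 ∨ ¬((¬p2 ∧ ¬¬p1) ∨ (¬¬p2 ∧ ¬p1))   (De Morgan)
= ¬p5 ∨ (¬(¬p2 ∧ ¬¬p1) ∧ ¬(¬¬p2 ∧ ¬p1))   (De Morgan)
= ¬p5 ∨ ((¬¬p2 ∨ ¬¬¬p1) ∧ ¬(¬¬p2 ∧ ¬p1))   (De Morgan)
= ¬p5 ∨ ((p2 ∨ ¬¬¬p1) ∧ ¬(¬¬p2 ∧ ¬p1))   (double negation)
= ¬p5 ∨ ((p2 ∨ ¬p1) ∧ ¬(¬¬p2 ∧ ¬p1))   (double negation)
= ¬p5 ∨ ((p2 ∨ ¬p1) ∧ (¬¬¬p2 ∨ ¬¬p1))   (De Morgan)
= ¬p5 ∨ ((p2 ∨ ¬p1) ∧ (¬p2 ∨ ¬¬p1))   (double negation)
= ¬p5 ∨ ((p2 ∨ ¬p1) ∧ (¬p2 ∨ p1))   (double negation)
= ¬p5 ∨ (p2 ∧ ¬p2) ∨ (p2 ∧ p1) ∨ (¬p1 ∧ ¬p2) ∨ (¬p1 ∧ p1)   (distribute ∧ over ∨)
= ¬p5 ∨ (p2 ∧ p1) ∨ (¬p1 ∧ ¬p2)   (simplify)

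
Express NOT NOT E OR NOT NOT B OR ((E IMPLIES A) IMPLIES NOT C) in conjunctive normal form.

NOT NOT E OR NOT NOT B OR ((E IMPLIES A) IMPLIES NOT C)
≡ NOT NOT E OR NOT NOT B OR NOT (E IMPLIES A) OR NOT C
≡ NOT NOT E OR NOT NOT B OR NOT (NOT E OR A) OR NOT C
≡ E OR NOT NOT B OR NOT (NOT E OR A) OR NOT C
≡ E OR B OR NOT (NOT E OR A) OR NOT C
≡ E OR B OR (NOT NOT E AND NOT A) OR NOT C
≡ E OR B OR (E AND NOT A) OR NOT C
≡ (E OR B OR E OR NOT C) AND (E OR B OR NOT A OR NOT C)
≡ E OR B OR NOT C

E OR B OR NOT C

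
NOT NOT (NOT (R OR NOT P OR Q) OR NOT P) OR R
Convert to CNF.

NOT Q OR NOT P OR R

NOT NOT (NOT (R OR NOT P OR Q) OR NOT P) OR R
⇔ NOT (R OR NOT P OR Q) OR NOT P OR R   — double negation
⇔ (NOT R AND NOT NOT P AND NOT Q) OR NOT P OR R   — De Morgan
⇔ (NOT R AND P AND NOT Q) OR NOT P OR R   — double negation
⇔ (NOT R OR NOT P OR R) AND (P OR NOT P OR R) AND (NOT Q OR NOT P OR R)   — distribute OR over AND
⇔ NOT Q OR NOT P OR R   — simplify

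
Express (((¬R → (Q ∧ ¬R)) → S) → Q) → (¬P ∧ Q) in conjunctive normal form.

(((¬R → (Q ∧ ¬R)) → S) → Q) → (¬P ∧ Q)
= ¬(((¬R → (Q ∧ ¬R)) → S) → Q) ∨ (¬P ∧ Q)   — eliminate →
= ¬(¬((¬R → (Q ∧ ¬R)) → S) ∨ Q) ∨ (¬P ∧ Q)   — eliminate →
= ¬(¬(¬(¬R → (Q ∧ ¬R)) ∨ S) ∨ Q) ∨ (¬P ∧ Q)   — eliminate →
= ¬(¬(¬(¬¬R ∨ (Q ∧ ¬R)) ∨ S) ∨ Q) ∨ (¬P ∧ Q)   — eliminate →
= (¬¬(¬(¬¬R ∨ (Q ∧ ¬R)) ∨ S) ∧ ¬Q) ∨ (¬P ∧ Q)   — De Morgan
= ((¬(¬¬R ∨ (Q ∧ ¬R)) ∨ S) ∧ ¬Q) ∨ (¬P ∧ Q)   — double negation
= (((¬¬¬R ∧ ¬(Q ∧ ¬R)) ∨ S) ∧ ¬Q) ∨ (¬P ∧ Q)   — De Morgan
= (((¬R ∧ ¬(Q ∧ ¬R)) ∨ S) ∧ ¬Q) ∨ (¬P ∧ Q)   — double negation
= (((¬R ∧ (¬Q ∨ ¬¬R)) ∨ S) ∧ ¬Q) ∨ (¬P ∧ Q)   — De Morgan
= (((¬R ∧ (¬Q ∨ R)) ∨ S) ∧ ¬Q) ∨ (¬P ∧ Q)   — double negation
= (¬R ∨ S ∨ ¬P) ∧ (¬R ∨ S ∨ Q) ∧ (¬Q ∨ R ∨ S ∨ ¬P) ∧ (¬Q ∨ R ∨ S ∨ Q) ∧ (¬Q ∨ ¬P) ∧ (¬Q ∨ Q)   — distribute ∨ over ∧
= (¬R ∨ S ∨ ¬P) ∧ (¬R ∨ S ∨ Q) ∧ (¬Q ∨ ¬P)   — simplify

(¬R ∨ S ∨ ¬P) ∧ (¬R ∨ S ∨ Q) ∧ (¬Q ∨ ¬P)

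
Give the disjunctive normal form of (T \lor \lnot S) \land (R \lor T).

(T \lor \lnot S) \land (R \lor T)
= T \land R \lor T \land T \lor \lnot S \land R \lor \lnot S \land T   [distribute \land over \lor]
= T \lor \lnot S \land R   [simplify]

T \lor \lnot S \land R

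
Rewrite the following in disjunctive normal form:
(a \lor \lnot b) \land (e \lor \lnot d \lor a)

a \lor (\lnot b \land e) \lor (\lnot b \land \lnot d)

(a \lor \lnot b) \land (e \lor \lnot d \lor a)
= (a \land e) \lor (a \land \lnot d) \lor (a \land a) \lor (\lnot b \land e) \lor (\lnot b \land \lnot d) \lor (\lnot b \land a)   [distribute \land over \lor]
= a \lor (\lnot b \land e) \lor (\lnot b \land \lnot d)   [simplify]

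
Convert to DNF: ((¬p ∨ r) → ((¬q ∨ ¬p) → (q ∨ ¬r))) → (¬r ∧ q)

(r ∧ ¬q) ∨ (¬r ∧ q)

((¬p ∨ r) → ((¬q ∨ ¬p) → (q ∨ ¬r))) → (¬r ∧ q)
⇔ ¬((¬p ∨ r) → ((¬q ∨ ¬p) → (q ∨ ¬r))) ∨ (¬r ∧ q)   — eliminate →
⇔ ¬(¬(¬p ∨ r) ∨ ((¬q ∨ ¬p) → (q ∨ ¬r))) ∨ (¬r ∧ q)   — eliminate →
⇔ ¬(¬(¬p ∨ r) ∨ ¬(¬q ∨ ¬p) ∨ q ∨ ¬r) ∨ (¬r ∧ q)   — eliminate →
⇔ (¬¬(¬p ∨ r) ∧ ¬¬(¬q ∨ ¬p) ∧ ¬q ∧ ¬¬r) ∨ (¬r ∧ q)   — De Morgan
⇔ ((¬p ∨ r) ∧ ¬¬(¬q ∨ ¬p) ∧ ¬q ∧ ¬¬r) ∨ (¬r ∧ q)   — double negation
⇔ ((¬p ∨ r) ∧ (¬q ∨ ¬p) ∧ ¬q ∧ ¬¬r) ∨ (¬r ∧ q)   — double negation
⇔ ((¬p ∨ r) ∧ (¬q ∨ ¬p) ∧ ¬q ∧ r) ∨ (¬r ∧ q)   — double negation
⇔ (¬p ∧ ¬q ∧ ¬q ∧ r) ∨ (¬p ∧ ¬p ∧ ¬q ∧ r) ∨ (r ∧ ¬q ∧ ¬q ∧ r) ∨ (r ∧ ¬p ∧ ¬q ∧ r) ∨ (¬r ∧ q)   — distribute ∧ over ∨
⇔ (r ∧ ¬q) ∨ (¬r ∧ q)   — simplify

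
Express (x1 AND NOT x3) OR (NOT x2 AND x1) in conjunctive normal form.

x1 AND (NOT x3 OR NOT x2)

(x1 AND NOT x3) OR (NOT x2 AND x1)
≡ (x1 OR NOT x2) AND (x1 OR x1) AND (NOT x3 OR NOT x2) AND (NOT x3 OR x1)   — distribute OR over AND
≡ x1 AND (NOT x3 OR NOT x2)   — simplify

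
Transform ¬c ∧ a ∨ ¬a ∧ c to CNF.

(¬c ∨ ¬a) ∧ (a ∨ c)

¬c ∧ a ∨ ¬a ∧ c
≡ (¬c ∨ ¬a) ∧ (¬c ∨ c) ∧ (a ∨ ¬a) ∧ (a ∨ c)   — distribute ∨ over ∧
≡ (¬c ∨ ¬a) ∧ (a ∨ c)   — simplify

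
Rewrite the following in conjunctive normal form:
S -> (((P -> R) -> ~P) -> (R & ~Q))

(~S | ~P | R) & (~S | P | R) & (~S | P | ~Q)

S -> (((P -> R) -> ~P) -> (R & ~Q))
⇔ ~S | (((P -> R) -> ~P) -> (R & ~Q))   [eliminate ->]
⇔ ~S | ~((P -> R) -> ~P) | (R & ~Q)   [eliminate ->]
⇔ ~S | ~(~(P -> R) | ~P) | (R & ~Q)   [eliminate ->]
⇔ ~S | ~(~(~P | R) | ~P) | (R & ~Q)   [eliminate ->]
⇔ ~S | (~~(~P | R) & ~~P) | (R & ~Q)   [De Morgan]
⇔ ~S | ((~P | R) & ~~P) | (R & ~Q)   [double negation]
⇔ ~S | ((~P | R) & P) | (R & ~Q)   [double negation]
⇔ (~S | ~P | R | R) & (~S | ~P | R | ~Q) & (~S | P | R) & (~S | P | ~Q)   [distribute | over &]
⇔ (~S | ~P | R) & (~S | P | R) & (~S | P | ~Q)   [simplify]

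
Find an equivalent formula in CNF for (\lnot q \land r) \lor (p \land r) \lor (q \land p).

(\lnot q \lor p) \land (r \lor p) \land (r \lor q)

(\lnot q \land r) \lor (p \land r) \lor (q \land p)
≡ (\lnot q \lor p \lor q) \land (\lnot q \lor p \lor p) \land (\lnot q \lor r \lor q) \land (\lnot q \lor r \lor p) \land (r \lor p \lor q) \land (r \lor p \lor p) \land (r \lor r \lor q) \land (r \lor r \lor p)   (distribute \lor over \land)
≡ (\lnot q \lor p) \land (r \lor p) \land (r \lor q)   (simplify)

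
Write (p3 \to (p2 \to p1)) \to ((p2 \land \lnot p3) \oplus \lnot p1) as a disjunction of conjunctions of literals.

(p3 \to (p2 \to p1)) \to ((p2 \land \lnot p3) \oplus \lnot p1)
≡ \lnot (p3 \to (p2 \to p1)) \lor ((p2 \land \lnot p3) \oplus \lnot p1)   (eliminate \to)
≡ \lnot (\lnot p3 \lor (p2 \to p1)) \lor ((p2 \land \lnot p3) \oplus \lnot p1)   (eliminate \to)
≡ \lnot (\lnot p3 \lor \lnot p2 \lor p1) \lor ((p2 \land \lnot p3) \oplus \lnot p1)   (eliminate \to)
≡ \lnot (\lnot p3 \lor \lnot p2 \lor p1) \lor (p2 \land \lnot p3 \land \lnot \lnot p1) \lor (\lnot (p2 \land \lnot p3) \land \lnot p1)   (expand \oplus)
≡ (\lnot \lnot p3 \land \lnot \lnot p2 \land \lnot p1) \lor (p2 \land \lnot p3 \land \lnot \lnot p1) \lor (\lnot (p2 \land \lnot p3) \land \lnot p1)   (De Morgan)
≡ (p3 \land \lnot \lnot p2 \land \lnot p1) \lor (p2 \land \lnot p3 \land \lnot \lnot p1) \lor (\lnot (p2 \land \lnot p3) \land \lnot p1)   (double negation)
≡ (p3 \land p2 \land \lnot p1) \lor (p2 \land \lnot p3 \land \lnot \lnot p1) \lor (\lnot (p2 \land \lnot p3) \land \lnot p1)   (double negation)
≡ (p3 \land p2 \land \lnot p1) \lor (p2 \land \lnot p3 \land p1) \lor (\lnot (p2 \land \lnot p3) \land \lnot p1)   (double negation)
≡ (p3 \land p2 \land \lnot p1) \lor (p2 \land \lnot p3 \land p1) \lor ((\lnot p2 \lor \lnot \lnot p3) \land \lnot p1)   (De Morgan)
≡ (p3 \land p2 \land \lnot p1) \lor (p2 \land \lnot p3 \land p1) \lor ((\lnot p2 \lor p3) \land \lnot p1)   (double negation)
≡ (p3 \land p2 \land \lnot p1) \lor (p2 \land \lnot p3 \land p1) \lor (\lnot p2 \land \lnot p1) \lor (p3 \land \lnot p1)   (distribute \land over \lor)
≡ (p2 \land \lnot p3 \land p1) \lor (\lnot p2 \land \lnot p1) \lor (p3 \land \lnot p1)   (simplify)

(p2 \land \lnot p3 \land p1) \lor (\lnot p2 \land \lnot p1) \lor (p3 \land \lnot p1)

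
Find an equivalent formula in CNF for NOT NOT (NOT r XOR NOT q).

(NOT r OR NOT q) AND (r OR q)

NOT NOT (NOT r XOR NOT q)
= NOT NOT ((NOT r OR NOT q) AND NOT (NOT r AND NOT q))   — expand XOR
= (NOT r OR NOT q) AND NOT (NOT r AND NOT q)   — double negation
= (NOT r OR NOT q) AND (NOT NOT r OR NOT NOT q)   — De Morgan
= (NOT r OR NOT q) AND (r OR NOT NOT q)   — double negation
= (NOT r OR NOT q) AND (r OR q)   — double negation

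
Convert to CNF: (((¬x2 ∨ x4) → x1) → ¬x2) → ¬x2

(((¬x2 ∨ x4) → x1) → ¬x2) → ¬x2
≡ ¬(((¬x2 ∨ x4) → x1) → ¬x2) ∨ ¬x2   [eliminate →]
≡ ¬(¬((¬x2 ∨ x4) → x1) ∨ ¬x2) ∨ ¬x2   [eliminate →]
≡ ¬(¬(¬(¬x2 ∨ x4) ∨ x1) ∨ ¬x2) ∨ ¬x2   [eliminate →]
≡ (¬¬(¬(¬x2 ∨ x4) ∨ x1) ∧ ¬¬x2) ∨ ¬x2   [De Morgan]
≡ ((¬(¬x2 ∨ x4) ∨ x1) ∧ ¬¬x2) ∨ ¬x2   [double negation]
≡ (((¬¬x2 ∧ ¬x4) ∨ x1) ∧ ¬¬x2) ∨ ¬x2   [De Morgan]
≡ (((x2 ∧ ¬x4) ∨ x1) ∧ ¬¬x2) ∨ ¬x2   [double negation]
≡ (((x2 ∧ ¬x4) ∨ x1) ∧ x2) ∨ ¬x2   [double negation]
≡ (x2 ∨ x1 ∨ ¬x2) ∧ (¬x4 ∨ x1 ∨ ¬x2) ∧ (x2 ∨ ¬x2)   [distribute ∨ over ∧]
≡ ¬x4 ∨ x1 ∨ ¬x2   [simplify]

¬x4 ∨ x1 ∨ ¬x2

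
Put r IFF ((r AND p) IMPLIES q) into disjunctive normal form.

r IFF ((r AND p) IMPLIES q)
⇔ (r IMPLIES ((r AND p) IMPLIES q)) AND (((r AND p) IMPLIES q) IMPLIES r)   [eliminate IFF]
⇔ (NOT r OR ((r AND p) IMPLIES q)) AND (((r AND p) IMPLIES q) IMPLIES r)   [eliminate IMPLIES]
⇔ (NOT r OR NOT (r AND p) OR q) AND (((r AND p) IMPLIES q) IMPLIES r)   [eliminate IMPLIES]
⇔ (NOT r OR NOT (r AND p) OR q) AND (NOT ((r AND p) IMPLIES q) OR r)   [eliminate IMPLIES]
⇔ (NOT r OR NOT (r AND p) OR q) AND (NOT (NOT (r AND p) OR q) OR r)   [eliminate IMPLIES]
⇔ (NOT r OR NOT r OR NOT p OR q) AND (NOT (NOT (r AND p) OR q) OR r)   [De Morgan]
⇔ (NOT r OR NOT r OR NOT p OR q) AND ((NOT NOT (r AND p) AND NOT q) OR r)   [De Morgan]
⇔ (NOT r OR NOT r OR NOT p OR q) AND ((r AND p AND NOT q) OR r)   [double negation]
⇔ (NOT r AND r AND p AND NOT q) OR (NOT r AND r) OR (NOT r AND r AND p AND NOT q) OR (NOT r AND r) OR (NOT p AND r AND p AND NOT q) OR (NOT p AND r) OR (q AND r AND p AND NOT q) OR (q AND r)   [distribute AND over OR]
⇔ (NOT p AND r) OR (q AND r)   [simplify]

(NOT p AND r) OR (q AND r)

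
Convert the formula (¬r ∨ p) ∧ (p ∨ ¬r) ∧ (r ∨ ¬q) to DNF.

(¬r ∧ ¬q) ∨ (p ∧ r) ∨ (p ∧ ¬q)

(¬r ∨ p) ∧ (p ∨ ¬r) ∧ (r ∨ ¬q)
= (¬r ∧ p ∧ r) ∨ (¬r ∧ p ∧ ¬q) ∨ (¬r ∧ ¬r ∧ r) ∨ (¬r ∧ ¬r ∧ ¬q) ∨ (p ∧ p ∧ r) ∨ (p ∧ p ∧ ¬q) ∨ (p ∧ ¬r ∧ r) ∨ (p ∧ ¬r ∧ ¬q)   [distribute ∧ over ∨]
= (¬r ∧ ¬q) ∨ (p ∧ r) ∨ (p ∧ ¬q)   [simplify]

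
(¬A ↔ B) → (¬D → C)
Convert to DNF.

(¬A ∧ ¬B) ∨ (B ∧ A) ∨ D ∨ C

(¬A ↔ B) → (¬D → C)
≡ ¬(¬A ↔ B) ∨ (¬D → C)   [eliminate →]
≡ ¬((¬A → B) ∧ (B → ¬A)) ∨ (¬D → C)   [eliminate ↔]
≡ ¬((¬¬A ∨ B) ∧ (B → ¬A)) ∨ (¬D → C)   [eliminate →]
≡ ¬((¬¬A ∨ B) ∧ (¬B ∨ ¬A)) ∨ (¬D → C)   [eliminate →]
≡ ¬((¬¬A ∨ B) ∧ (¬B ∨ ¬A)) ∨ ¬¬D ∨ C   [eliminate →]
≡ ¬(¬¬A ∨ B) ∨ ¬(¬B ∨ ¬A) ∨ ¬¬D ∨ C   [De Morgan]
≡ (¬¬¬A ∧ ¬B) ∨ ¬(¬B ∨ ¬A) ∨ ¬¬D ∨ C   [De Morgan]
≡ (¬A ∧ ¬B) ∨ ¬(¬B ∨ ¬A) ∨ ¬¬D ∨ C   [double negation]
≡ (¬A ∧ ¬B) ∨ (¬¬B ∧ ¬¬A) ∨ ¬¬D ∨ C   [De Morgan]
≡ (¬A ∧ ¬B) ∨ (B ∧ ¬¬A) ∨ ¬¬D ∨ C   [double negation]
≡ (¬A ∧ ¬B) ∨ (B ∧ A) ∨ ¬¬D ∨ C   [double negation]
≡ (¬A ∧ ¬B) ∨ (B ∧ A) ∨ D ∨ C   [double negation]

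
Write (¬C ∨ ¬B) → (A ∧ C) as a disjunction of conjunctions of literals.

(C ∧ B) ∨ (A ∧ C)

(¬C ∨ ¬B) → (A ∧ C)
= ¬(¬C ∨ ¬B) ∨ (A ∧ C)   [eliminate →]
= (¬¬C ∧ ¬¬B) ∨ (A ∧ C)   [De Morgan]
= (C ∧ ¬¬B) ∨ (A ∧ C)   [double negation]
= (C ∧ B) ∨ (A ∧ C)   [double negation]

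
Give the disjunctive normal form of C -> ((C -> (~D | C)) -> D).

C -> ((C -> (~D | C)) -> D)
= ~C | ((C -> (~D | C)) -> D)   — eliminate ->
= ~C | ~(C -> (~D | C)) | D   — eliminate ->
= ~C | ~(~C | ~D | C) | D   — eliminate ->
= ~C | (~~C & ~~D & ~C) | D   — De Morgan
= ~C | (C & ~~D & ~C) | D   — double negation
= ~C | (C & D & ~C) | D   — double negation
= ~C | D   — simplify

~C | D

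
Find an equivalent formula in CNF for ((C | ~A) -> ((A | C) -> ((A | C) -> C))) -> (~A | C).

C | ~A

((C | ~A) -> ((A | C) -> ((A | C) -> C))) -> (~A | C)
= ~((C | ~A) -> ((A | C) -> ((A | C) -> C))) | ~A | C   — eliminate ->
= ~(~(C | ~A) | ((A | C) -> ((A | C) -> C))) | ~A | C   — eliminate ->
= ~(~(C | ~A) | ~(A | C) | ((A | C) -> C)) | ~A | C   — eliminate ->
= ~(~(C | ~A) | ~(A | C) | ~(A | C) | C) | ~A | C   — eliminate ->
= (~~(C | ~A) & ~~(A | C) & ~~(A | C) & ~C) | ~A | C   — De Morgan
= ((C | ~A) & ~~(A | C) & ~~(A | C) & ~C) | ~A | C   — double negation
= ((C | ~A) & (A | C) & ~~(A | C) & ~C) | ~A | C   — double negation
= ((C | ~A) & (A | C) & (A | C) & ~C) | ~A | C   — double negation
= (C | ~A | ~A | C) & (A | C | ~A | C) & (A | C | ~A | C) & (~C | ~A | C)   — distribute | over &
= C | ~A   — simplify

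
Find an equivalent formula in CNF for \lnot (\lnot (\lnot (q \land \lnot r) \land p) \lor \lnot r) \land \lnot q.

\lnot (\lnot (\lnot (q \land \lnot r) \land p) \lor \lnot r) \land \lnot q
= \lnot \lnot (\lnot (q \land \lnot r) \land p) \land \lnot \lnot r \land \lnot q   — De Morgan
= \lnot (q \land \lnot r) \land p \land \lnot \lnot r \land \lnot q   — double negation
= (\lnot q \lor \lnot \lnot r) \land p \land \lnot \lnot r \land \lnot q   — De Morgan
= (\lnot q \lor r) \land p \land \lnot \lnot r \land \lnot q   — double negation
= (\lnot q \lor r) \land p \land r \land \lnot q   — double negation
= p \land r \land \lnot q   — simplify

p \land r \land \lnot q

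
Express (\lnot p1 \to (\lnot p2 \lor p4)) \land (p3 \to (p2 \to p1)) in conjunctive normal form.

(p1 \lor \lnot p2 \lor p4) \land (\lnot p3 \lor \lnot p2 \lor p1)

(\lnot p1 \to (\lnot p2 \lor p4)) \land (p3 \to (p2 \to p1))
≡ (\lnot \lnot p1 \lor \lnot p2 \lor p4) \land (p3 \to (p2 \to p1))   (eliminate \to)
≡ (\lnot \lnot p1 \lor \lnot p2 \lor p4) \land (\lnot p3 \lor (p2 \to p1))   (eliminate \to)
≡ (\lnot \lnot p1 \lor \lnot p2 \lor p4) \land (\lnot p3 \lor \lnot p2 \lor p1)   (eliminate \to)
≡ (p1 \lor \lnot p2 \lor p4) \land (\lnot p3 \lor \lnot p2 \lor p1)   (double negation)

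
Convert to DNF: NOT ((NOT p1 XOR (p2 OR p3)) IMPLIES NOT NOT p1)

NOT ((NOT p1 XOR (p2 OR p3)) IMPLIES NOT NOT p1)
= NOT (NOT (NOT p1 XOR (p2 OR p3)) OR NOT NOT p1)   [eliminate IMPLIES]
= NOT (NOT ((NOT p1 AND NOT (p2 OR p3)) OR (NOT NOT p1 AND (p2 OR p3))) OR NOT NOT p1)   [expand XOR]
= NOT NOT ((NOT p1 AND NOT (p2 OR p3)) OR (NOT NOT p1 AND (p2 OR p3))) AND NOT NOT NOT p1   [De Morgan]
= ((NOT p1 AND NOT (p2 OR p3)) OR (NOT NOT p1 AND (p2 OR p3))) AND NOT NOT NOT p1   [double negation]
= ((NOT p1 AND NOT p2 AND NOT p3) OR (NOT NOT p1 AND (p2 OR p3))) AND NOT NOT NOT p1   [De Morgan]
= ((NOT p1 AND NOT p2 AND NOT p3) OR (p1 AND (p2 OR p3))) AND NOT NOT NOT p1   [double negation]
= ((NOT p1 AND NOT p2 AND NOT p3) OR (p1 AND (p2 OR p3))) AND NOT p1   [double negation]
= (NOT p1 AND NOT p2 AND NOT p3 AND NOT p1) OR (p1 AND p2 AND NOT p1) OR (p1 AND p3 AND NOT p1)   [distribute AND over OR]
= NOT p1 AND NOT p2 AND NOT p3   [simplify]

NOT p1 AND NOT p2 AND NOT p3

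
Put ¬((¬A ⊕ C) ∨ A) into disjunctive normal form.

C ∧ ¬A

¬((¬A ⊕ C) ∨ A)
≡ ¬((¬A ∧ ¬C) ∨ (¬¬A ∧ C) ∨ A)   [expand ⊕]
≡ ¬(¬A ∧ ¬C) ∧ ¬(¬¬A ∧ C) ∧ ¬A   [De Morgan]
≡ (¬¬A ∨ ¬¬C) ∧ ¬(¬¬A ∧ C) ∧ ¬A   [De Morgan]
≡ (A ∨ ¬¬C) ∧ ¬(¬¬A ∧ C) ∧ ¬A   [double negation]
≡ (A ∨ C) ∧ ¬(¬¬A ∧ C) ∧ ¬A   [double negation]
≡ (A ∨ C) ∧ (¬¬¬A ∨ ¬C) ∧ ¬A   [De Morgan]
≡ (A ∨ C) ∧ (¬A ∨ ¬C) ∧ ¬A   [double negation]
≡ (A ∧ ¬A ∧ ¬A) ∨ (A ∧ ¬C ∧ ¬A) ∨ (C ∧ ¬A ∧ ¬A) ∨ (C ∧ ¬C ∧ ¬A)   [distribute ∧ over ∨]
≡ C ∧ ¬A   [simplify]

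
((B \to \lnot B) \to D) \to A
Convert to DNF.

((B \to \lnot B) \to D) \to A
≡ \lnot ((B \to \lnot B) \to D) \lor A   — eliminate \to
≡ \lnot (\lnot (B \to \lnot B) \lor D) \lor A   — eliminate \to
≡ \lnot (\lnot (\lnot B \lor \lnot B) \lor D) \lor A   — eliminate \to
≡ (\lnot \lnot (\lnot B \lor \lnot B) \land \lnot D) \lor A   — De Morgan
≡ ((\lnot B \lor \lnot B) \land \lnot D) \lor A   — double negation
≡ (\lnot B \land \lnot D) \lor (\lnot B \land \lnot D) \lor A   — distribute \land over \lor
≡ (\lnot B \land \lnot D) \lor A   — simplify

(\lnot B \land \lnot D) \lor A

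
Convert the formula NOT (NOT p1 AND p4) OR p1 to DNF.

NOT (NOT p1 AND p4) OR p1
= NOT NOT p1 OR NOT p4 OR p1
= p1 OR NOT p4 OR p1
= p1 OR NOT p4

p1 OR NOT p4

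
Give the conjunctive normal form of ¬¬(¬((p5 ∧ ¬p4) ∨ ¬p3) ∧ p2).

¬¬(¬((p5 ∧ ¬p4) ∨ ¬p3) ∧ p2)
⇔ ¬((p5 ∧ ¬p4) ∨ ¬p3) ∧ p2   [double negation]
⇔ ¬(p5 ∧ ¬p4) ∧ ¬¬p3 ∧ p2   [De Morgan]
⇔ (¬p5 ∨ ¬¬p4) ∧ ¬¬p3 ∧ p2   [De Morgan]
⇔ (¬p5 ∨ p4) ∧ ¬¬p3 ∧ p2   [double negation]
⇔ (¬p5 ∨ p4) ∧ p3 ∧ p2   [double negation]

(¬p5 ∨ p4) ∧ p3 ∧ p2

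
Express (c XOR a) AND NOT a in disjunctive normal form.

c AND NOT a

(c XOR a) AND NOT a
⇔ ((c AND NOT a) OR (NOT c AND a)) AND NOT a   [expand XOR]
⇔ (c AND NOT a AND NOT a) OR (NOT c AND a AND NOT a)   [distribute AND over OR]
⇔ c AND NOT a   [simplify]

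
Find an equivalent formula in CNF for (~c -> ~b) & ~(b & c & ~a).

(~c -> ~b) & ~(b & c & ~a)
≡ (~~c | ~b) & ~(b & c & ~a)   [eliminate ->]
≡ (c | ~b) & ~(b & c & ~a)   [double negation]
≡ (c | ~b) & (~b | ~c | ~~a)   [De Morgan]
≡ (c | ~b) & (~b | ~c | a)   [double negation]

(c | ~b) & (~b | ~c | a)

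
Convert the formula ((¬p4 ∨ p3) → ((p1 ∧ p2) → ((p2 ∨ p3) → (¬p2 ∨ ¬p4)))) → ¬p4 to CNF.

(¬p4 ∨ p3) ∧ (p1 ∨ ¬p4) ∧ (p2 ∨ ¬p4)

((¬p4 ∨ p3) → ((p1 ∧ p2) → ((p2 ∨ p3) → (¬p2 ∨ ¬p4)))) → ¬p4
≡ ¬((¬p4 ∨ p3) → ((p1 ∧ p2) → ((p2 ∨ p3) → (¬p2 ∨ ¬p4)))) ∨ ¬p4   — eliminate →
≡ ¬(¬(¬p4 ∨ p3) ∨ ((p1 ∧ p2) → ((p2 ∨ p3) → (¬p2 ∨ ¬p4)))) ∨ ¬p4   — eliminate →
≡ ¬(¬(¬p4 ∨ p3) ∨ ¬(p1 ∧ p2) ∨ ((p2 ∨ p3) → (¬p2 ∨ ¬p4))) ∨ ¬p4   — eliminate →
≡ ¬(¬(¬p4 ∨ p3) ∨ ¬(p1 ∧ p2) ∨ ¬(p2 ∨ p3) ∨ ¬p2 ∨ ¬p4) ∨ ¬p4   — eliminate →
≡ (¬¬(¬p4 ∨ p3) ∧ ¬¬(p1 ∧ p2) ∧ ¬¬(p2 ∨ p3) ∧ ¬¬p2 ∧ ¬¬p4) ∨ ¬p4   — De Morgan
≡ ((¬p4 ∨ p3) ∧ ¬¬(p1 ∧ p2) ∧ ¬¬(p2 ∨ p3) ∧ ¬¬p2 ∧ ¬¬p4) ∨ ¬p4   — double negation
≡ ((¬p4 ∨ p3) ∧ p1 ∧ p2 ∧ ¬¬(p2 ∨ p3) ∧ ¬¬p2 ∧ ¬¬p4) ∨ ¬p4   — double negation
≡ ((¬p4 ∨ p3) ∧ p1 ∧ p2 ∧ (p2 ∨ p3) ∧ ¬¬p2 ∧ ¬¬p4) ∨ ¬p4   — double negation
≡ ((¬p4 ∨ p3) ∧ p1 ∧ p2 ∧ (p2 ∨ p3) ∧ p2 ∧ ¬¬p4) ∨ ¬p4   — double negation
≡ ((¬p4 ∨ p3) ∧ p1 ∧ p2 ∧ (p2 ∨ p3) ∧ p2 ∧ p4) ∨ ¬p4   — double negation
≡ (¬p4 ∨ p3 ∨ ¬p4) ∧ (p1 ∨ ¬p4) ∧ (p2 ∨ ¬p4) ∧ (p2 ∨ p3 ∨ ¬p4) ∧ (p2 ∨ ¬p4) ∧ (p4 ∨ ¬p4)   — distribute ∨ over ∧
≡ (¬p4 ∨ p3) ∧ (p1 ∨ ¬p4) ∧ (p2 ∨ ¬p4)   — simplify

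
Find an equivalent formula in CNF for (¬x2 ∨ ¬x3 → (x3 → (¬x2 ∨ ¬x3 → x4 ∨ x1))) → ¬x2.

(¬x2 ∨ ¬x3 → (x3 → (¬x2 ∨ ¬x3 → x4 ∨ x1))) → ¬x2
≡ ¬(¬x2 ∨ ¬x3 → (x3 → (¬x2 ∨ ¬x3 → x4 ∨ x1))) ∨ ¬x2   (eliminate →)
≡ ¬(¬(¬x2 ∨ ¬x3) ∨ (x3 → (¬x2 ∨ ¬x3 → x4 ∨ x1))) ∨ ¬x2   (eliminate →)
≡ ¬(¬(¬x2 ∨ ¬x3) ∨ ¬x3 ∨ (¬x2 ∨ ¬x3 → x4 ∨ x1)) ∨ ¬x2   (eliminate →)
≡ ¬(¬(¬x2 ∨ ¬x3) ∨ ¬x3 ∨ ¬(¬x2 ∨ ¬x3) ∨ x4 ∨ x1) ∨ ¬x2   (eliminate →)
≡ ¬¬(¬x2 ∨ ¬x3) ∧ ¬¬x3 ∧ ¬¬(¬x2 ∨ ¬x3) ∧ ¬x4 ∧ ¬x1 ∨ ¬x2   (De Morgan)
≡ (¬x2 ∨ ¬x3) ∧ ¬¬x3 ∧ ¬¬(¬x2 ∨ ¬x3) ∧ ¬x4 ∧ ¬x1 ∨ ¬x2   (double negation)
≡ (¬x2 ∨ ¬x3) ∧ x3 ∧ ¬¬(¬x2 ∨ ¬x3) ∧ ¬x4 ∧ ¬x1 ∨ ¬x2   (double negation)
≡ (¬x2 ∨ ¬x3) ∧ x3 ∧ (¬x2 ∨ ¬x3) ∧ ¬x4 ∧ ¬x1 ∨ ¬x2   (double negation)
≡ (¬x2 ∨ ¬x3 ∨ ¬x2) ∧ (x3 ∨ ¬x2) ∧ (¬x2 ∨ ¬x3 ∨ ¬x2) ∧ (¬x4 ∨ ¬x2) ∧ (¬x1 ∨ ¬x2)   (distribute ∨ over ∧)
≡ (¬x2 ∨ ¬x3) ∧ (x3 ∨ ¬x2) ∧ (¬x4 ∨ ¬x2) ∧ (¬x1 ∨ ¬x2)   (simplify)

(¬x2 ∨ ¬x3) ∧ (x3 ∨ ¬x2) ∧ (¬x4 ∨ ¬x2) ∧ (¬x1 ∨ ¬x2)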